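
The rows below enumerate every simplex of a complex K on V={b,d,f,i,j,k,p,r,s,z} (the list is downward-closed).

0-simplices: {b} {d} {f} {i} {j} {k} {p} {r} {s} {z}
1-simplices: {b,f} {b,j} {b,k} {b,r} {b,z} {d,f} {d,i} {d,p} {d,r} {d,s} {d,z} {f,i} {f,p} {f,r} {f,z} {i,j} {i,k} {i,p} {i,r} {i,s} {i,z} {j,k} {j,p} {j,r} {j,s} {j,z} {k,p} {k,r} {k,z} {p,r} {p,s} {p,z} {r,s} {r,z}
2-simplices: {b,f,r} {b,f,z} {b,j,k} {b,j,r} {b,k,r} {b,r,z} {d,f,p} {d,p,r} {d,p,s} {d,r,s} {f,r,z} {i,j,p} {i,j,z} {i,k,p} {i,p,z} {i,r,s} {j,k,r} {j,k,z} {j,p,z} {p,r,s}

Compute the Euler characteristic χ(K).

χ(K)=-4

n_0=10 n_1=34 n_2=20
χ=+10−34+20=-4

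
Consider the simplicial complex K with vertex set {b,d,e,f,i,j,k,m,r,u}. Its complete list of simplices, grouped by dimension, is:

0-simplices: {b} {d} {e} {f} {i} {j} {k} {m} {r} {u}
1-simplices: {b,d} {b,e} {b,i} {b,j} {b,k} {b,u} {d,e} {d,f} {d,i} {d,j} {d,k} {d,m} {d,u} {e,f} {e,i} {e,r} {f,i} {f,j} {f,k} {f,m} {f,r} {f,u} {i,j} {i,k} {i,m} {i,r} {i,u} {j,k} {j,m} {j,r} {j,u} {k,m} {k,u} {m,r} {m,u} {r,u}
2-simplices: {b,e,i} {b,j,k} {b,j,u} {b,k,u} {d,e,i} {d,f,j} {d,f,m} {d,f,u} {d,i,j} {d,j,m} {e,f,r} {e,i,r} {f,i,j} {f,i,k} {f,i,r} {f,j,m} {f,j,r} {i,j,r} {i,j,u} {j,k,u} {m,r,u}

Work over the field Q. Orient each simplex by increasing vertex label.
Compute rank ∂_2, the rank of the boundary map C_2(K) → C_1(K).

n_0=10 n_1=36 n_2=21  [Q]
∂1: piv[bd,be,bi,bj,bk,bu,df,dm,er] rk=9  ker:de,di,dj,dk,du,ef,ei,fi,fj,fk,fm,fr,fu,ij,ik,im,ir,iu,jk,jm,jr,ju,km,ku,mr,mu,ru
∂2: piv[bei,bjk,bju,bku,dei,dfj,dfm,dfu,dij,djm,efr,eir,fij,fik,fir,fjr,iju,mru] rk=18  ker:fjm,ijr,jku
rk∂_2=18

rank∂_2=18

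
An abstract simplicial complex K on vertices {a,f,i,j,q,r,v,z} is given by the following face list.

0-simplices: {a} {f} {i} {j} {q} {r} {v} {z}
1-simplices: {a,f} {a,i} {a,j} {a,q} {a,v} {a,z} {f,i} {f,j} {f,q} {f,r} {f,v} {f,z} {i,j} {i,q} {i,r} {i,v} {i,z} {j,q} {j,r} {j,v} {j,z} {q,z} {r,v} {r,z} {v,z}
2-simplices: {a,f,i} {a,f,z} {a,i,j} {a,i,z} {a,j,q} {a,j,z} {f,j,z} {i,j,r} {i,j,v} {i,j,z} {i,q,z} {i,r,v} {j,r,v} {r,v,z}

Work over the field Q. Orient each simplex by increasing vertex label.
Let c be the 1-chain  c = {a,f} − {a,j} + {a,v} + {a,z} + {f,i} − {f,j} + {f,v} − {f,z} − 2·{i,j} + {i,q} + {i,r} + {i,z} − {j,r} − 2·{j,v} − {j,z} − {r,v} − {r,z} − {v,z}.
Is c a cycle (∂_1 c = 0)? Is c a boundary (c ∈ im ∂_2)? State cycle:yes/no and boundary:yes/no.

n_0=8 n_1=25 n_2=14  [Q]
∂1: piv[af,ai,aj,aq,av,az,fr] rk=7  ker:fi,fj,fq,fv,fz,ij,iq,ir,iv,iz,jq,jr,jv,jz,qz,rv,rz,vz
∂2: piv[afi,afz,aij,aiz,ajq,ajz,fjz,ijr,ijv,iqz,irv,rvz] rk=12  ker:ijz,jrv
∂1c = −2·{a} + {f} + {q} + 2·{r} − 2·{z}

cycle:no boundary:no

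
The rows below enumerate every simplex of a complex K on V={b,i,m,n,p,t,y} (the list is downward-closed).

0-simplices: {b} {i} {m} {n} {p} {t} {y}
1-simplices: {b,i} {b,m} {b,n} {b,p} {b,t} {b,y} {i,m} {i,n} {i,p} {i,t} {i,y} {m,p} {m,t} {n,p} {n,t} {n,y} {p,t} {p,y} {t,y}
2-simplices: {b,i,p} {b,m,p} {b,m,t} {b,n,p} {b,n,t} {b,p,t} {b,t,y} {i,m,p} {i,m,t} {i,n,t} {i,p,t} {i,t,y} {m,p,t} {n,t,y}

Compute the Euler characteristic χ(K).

n_0=7 n_1=19 n_2=14
χ=+7−19+14=2

χ(K)=2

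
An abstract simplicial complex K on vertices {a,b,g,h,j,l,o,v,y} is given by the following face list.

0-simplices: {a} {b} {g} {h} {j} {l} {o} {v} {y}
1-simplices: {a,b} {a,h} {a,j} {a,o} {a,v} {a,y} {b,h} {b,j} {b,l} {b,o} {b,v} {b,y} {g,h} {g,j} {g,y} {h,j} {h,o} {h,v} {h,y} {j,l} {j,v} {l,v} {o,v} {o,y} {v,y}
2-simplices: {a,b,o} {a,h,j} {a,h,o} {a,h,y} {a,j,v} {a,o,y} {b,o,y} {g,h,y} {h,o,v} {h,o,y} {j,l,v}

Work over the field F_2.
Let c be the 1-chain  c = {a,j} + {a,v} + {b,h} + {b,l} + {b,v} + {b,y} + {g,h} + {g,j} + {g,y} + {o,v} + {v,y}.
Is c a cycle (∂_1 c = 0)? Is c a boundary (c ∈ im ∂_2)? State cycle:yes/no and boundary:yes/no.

n_0=9 n_1=25 n_2=11  [Z2]
∂1: piv[ab,ah,aj,ao,av,ay,bl,gh] rk=8  ker:bh,bj,bo,bv,by,gj,gy,hj,ho,hv,hy,jl,jv,lv,ov,oy,vy
∂2: piv[abo,ahj,aho,ahy,ajv,aoy,boy,ghy,hov,jlv] rk=10  ker:hoy
∂1c = {g} + {l} + {o} + {y}

cycle:no boundary:no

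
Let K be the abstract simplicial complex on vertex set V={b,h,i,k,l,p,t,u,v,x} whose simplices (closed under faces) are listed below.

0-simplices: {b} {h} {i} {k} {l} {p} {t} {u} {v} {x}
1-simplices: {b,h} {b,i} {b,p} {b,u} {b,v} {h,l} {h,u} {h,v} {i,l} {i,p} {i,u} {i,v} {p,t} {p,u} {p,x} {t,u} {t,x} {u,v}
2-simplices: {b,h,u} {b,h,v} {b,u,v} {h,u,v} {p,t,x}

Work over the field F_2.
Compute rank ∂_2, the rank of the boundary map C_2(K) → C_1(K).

rank∂_2=4

n_0=10 n_1=18 n_2=5  [Z2]
∂1: piv[bh,bi,bp,bu,bv,hl,pt,px] rk=8  ker:hu,hv,il,ip,iu,iv,pu,tu,tx,uv
∂2: piv[bhu,bhv,buv,ptx] rk=4  ker:huv
rk∂_2=4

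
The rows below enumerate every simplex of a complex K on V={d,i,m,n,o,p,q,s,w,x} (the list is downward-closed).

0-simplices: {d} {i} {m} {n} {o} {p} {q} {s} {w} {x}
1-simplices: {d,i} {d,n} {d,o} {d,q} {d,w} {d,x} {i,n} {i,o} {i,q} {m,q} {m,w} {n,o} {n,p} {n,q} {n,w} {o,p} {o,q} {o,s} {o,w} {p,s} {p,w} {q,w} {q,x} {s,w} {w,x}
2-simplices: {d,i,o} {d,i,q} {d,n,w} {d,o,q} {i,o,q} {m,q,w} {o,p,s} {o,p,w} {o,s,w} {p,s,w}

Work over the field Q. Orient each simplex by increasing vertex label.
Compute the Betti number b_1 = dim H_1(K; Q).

n_0=10 n_1=25 n_2=10  [Q]
∂1: piv[di,dn,do,dq,dw,dx,mq,np,os] rk=9  ker:in,io,iq,mw,no,nq,nw,op,oq,ow,ps,pw,qw,qx,sw,wx
∂2: piv[dio,diq,dnw,doq,mqw,ops,opw,osw] rk=8  ker:ioq,psw
b_1=(25−9)−8=8

b_1=8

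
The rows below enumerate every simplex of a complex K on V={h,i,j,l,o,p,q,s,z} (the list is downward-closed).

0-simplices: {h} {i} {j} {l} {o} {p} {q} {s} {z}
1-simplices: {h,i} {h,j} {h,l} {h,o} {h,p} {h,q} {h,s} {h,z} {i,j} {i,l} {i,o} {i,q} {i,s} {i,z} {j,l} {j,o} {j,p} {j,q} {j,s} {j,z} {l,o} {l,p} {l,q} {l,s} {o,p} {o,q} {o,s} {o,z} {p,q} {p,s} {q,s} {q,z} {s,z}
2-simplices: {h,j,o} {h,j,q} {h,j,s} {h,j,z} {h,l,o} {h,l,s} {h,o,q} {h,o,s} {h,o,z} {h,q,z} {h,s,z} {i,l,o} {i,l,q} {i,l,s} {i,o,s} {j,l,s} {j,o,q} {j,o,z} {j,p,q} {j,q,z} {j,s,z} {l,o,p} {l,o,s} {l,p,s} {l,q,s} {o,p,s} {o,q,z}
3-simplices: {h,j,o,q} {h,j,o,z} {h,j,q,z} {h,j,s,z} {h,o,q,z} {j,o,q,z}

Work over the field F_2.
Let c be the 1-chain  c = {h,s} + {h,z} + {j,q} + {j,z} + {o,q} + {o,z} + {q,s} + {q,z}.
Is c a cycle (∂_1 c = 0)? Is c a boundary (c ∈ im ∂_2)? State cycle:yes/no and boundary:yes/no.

n_0=9 n_1=33 n_2=27 n_3=6  [Z2]
∂1: piv[hi,hj,hl,ho,hp,hq,hs,hz] rk=8  ker:ij,il,io,iq,is,iz,jl,jo,jp,jq,js,jz,lo,lp,lq,ls,op,oq,os,oz,pq,ps,qs,qz,sz
∂2: piv[hjo,hjq,hjs,hjz,hlo,hls,hoq,hos,hoz,hqz,hsz,ilo,ilq,ils,jls,jpq,lop,lps,lqs] rk=19  ker:ios,joq,joz,jqz,jsz,los,ops,oqz
∂3: piv[hjoq,hjoz,hjqz,hjsz,hoqz] rk=5  ker:joqz
∂1c = 0
c vs im∂2: residual ≠ 0 ⇒ not boundary

cycle:yes boundary:no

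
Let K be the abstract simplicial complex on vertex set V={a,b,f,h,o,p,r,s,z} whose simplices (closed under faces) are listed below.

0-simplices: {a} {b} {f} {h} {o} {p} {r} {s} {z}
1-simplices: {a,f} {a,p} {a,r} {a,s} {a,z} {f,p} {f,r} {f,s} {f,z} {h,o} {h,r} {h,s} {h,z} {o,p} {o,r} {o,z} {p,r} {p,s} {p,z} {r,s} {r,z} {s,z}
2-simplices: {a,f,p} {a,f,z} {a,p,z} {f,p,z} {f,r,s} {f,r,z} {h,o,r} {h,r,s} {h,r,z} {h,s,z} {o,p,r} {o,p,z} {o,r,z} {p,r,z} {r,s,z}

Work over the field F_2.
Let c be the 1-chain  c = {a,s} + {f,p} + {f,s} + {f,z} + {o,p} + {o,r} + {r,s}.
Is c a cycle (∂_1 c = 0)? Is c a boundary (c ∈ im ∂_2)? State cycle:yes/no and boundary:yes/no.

cycle:no boundary:no

n_0=9 n_1=22 n_2=15  [Z2]
∂1: piv[af,ap,ar,as,az,ho,hr] rk=7  ker:fp,fr,fs,fz,hs,hz,op,or,oz,pr,ps,pz,rs,rz,sz
∂2: piv[afp,afz,apz,frs,frz,hor,hrs,hrz,hsz,opr,opz,orz] rk=12  ker:fpz,prz,rsz
∂1c = {a} + {f} + {s} + {z}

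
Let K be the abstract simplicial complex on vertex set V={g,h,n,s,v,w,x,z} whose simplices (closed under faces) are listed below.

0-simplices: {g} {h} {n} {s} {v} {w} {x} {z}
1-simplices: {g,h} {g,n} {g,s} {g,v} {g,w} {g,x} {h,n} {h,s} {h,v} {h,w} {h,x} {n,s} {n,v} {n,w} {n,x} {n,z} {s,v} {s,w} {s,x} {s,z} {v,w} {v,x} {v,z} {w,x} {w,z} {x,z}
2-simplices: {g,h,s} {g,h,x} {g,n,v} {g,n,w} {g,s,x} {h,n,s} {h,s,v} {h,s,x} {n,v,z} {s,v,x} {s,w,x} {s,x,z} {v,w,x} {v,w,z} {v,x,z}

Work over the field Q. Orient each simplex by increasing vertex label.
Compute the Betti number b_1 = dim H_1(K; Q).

n_0=8 n_1=26 n_2=15  [Q]
∂1: piv[gh,gn,gs,gv,gw,gx,nz] rk=7  ker:hn,hs,hv,hw,hx,ns,nv,nw,nx,sv,sw,sx,sz,vw,vx,vz,wx,wz,xz
∂2: piv[ghs,ghx,gnv,gnw,gsx,hns,hsv,nvz,svx,swx,sxz,vwx,vwz,vxz] rk=14  ker:hsx
b_1=(26−7)−14=5

b_1=5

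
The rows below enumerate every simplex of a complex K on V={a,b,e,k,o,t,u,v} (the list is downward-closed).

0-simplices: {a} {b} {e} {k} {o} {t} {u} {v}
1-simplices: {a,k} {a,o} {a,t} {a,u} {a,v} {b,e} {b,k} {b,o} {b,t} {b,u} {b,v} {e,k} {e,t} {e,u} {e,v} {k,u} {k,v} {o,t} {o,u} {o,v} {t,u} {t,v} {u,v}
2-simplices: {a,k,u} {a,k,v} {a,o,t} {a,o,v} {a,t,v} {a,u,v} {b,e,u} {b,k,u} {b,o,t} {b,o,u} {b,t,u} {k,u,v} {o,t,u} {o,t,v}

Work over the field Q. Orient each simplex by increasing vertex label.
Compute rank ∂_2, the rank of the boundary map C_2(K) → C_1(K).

rank∂_2=11

n_0=8 n_1=23 n_2=14  [Q]
∂1: piv[ak,ao,at,au,av,be,bk] rk=7  ker:bo,bt,bu,bv,ek,et,eu,ev,ku,kv,ot,ou,ov,tu,tv,uv
∂2: piv[aku,akv,aot,aov,atv,auv,beu,bku,bot,bou,btu] rk=11  ker:kuv,otu,otv
rk∂_2=11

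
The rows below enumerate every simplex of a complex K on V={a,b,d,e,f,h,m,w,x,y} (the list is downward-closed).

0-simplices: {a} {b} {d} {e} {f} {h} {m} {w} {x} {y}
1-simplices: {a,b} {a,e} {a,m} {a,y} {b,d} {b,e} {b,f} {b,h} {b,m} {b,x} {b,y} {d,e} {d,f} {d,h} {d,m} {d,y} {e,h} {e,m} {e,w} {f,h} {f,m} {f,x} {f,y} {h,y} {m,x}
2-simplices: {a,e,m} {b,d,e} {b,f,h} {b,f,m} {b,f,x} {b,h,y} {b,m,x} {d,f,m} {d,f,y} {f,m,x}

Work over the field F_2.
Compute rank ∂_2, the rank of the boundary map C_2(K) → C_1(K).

n_0=10 n_1=25 n_2=10  [Z2]
∂1: piv[ab,ae,am,ay,bd,bf,bh,bx,ew] rk=9  ker:be,bm,by,de,df,dh,dm,dy,eh,em,fh,fm,fx,fy,hy,mx
∂2: piv[aem,bde,bfh,bfm,bfx,bhy,bmx,dfm,dfy] rk=9  ker:fmx
rk∂_2=9

rank∂_2=9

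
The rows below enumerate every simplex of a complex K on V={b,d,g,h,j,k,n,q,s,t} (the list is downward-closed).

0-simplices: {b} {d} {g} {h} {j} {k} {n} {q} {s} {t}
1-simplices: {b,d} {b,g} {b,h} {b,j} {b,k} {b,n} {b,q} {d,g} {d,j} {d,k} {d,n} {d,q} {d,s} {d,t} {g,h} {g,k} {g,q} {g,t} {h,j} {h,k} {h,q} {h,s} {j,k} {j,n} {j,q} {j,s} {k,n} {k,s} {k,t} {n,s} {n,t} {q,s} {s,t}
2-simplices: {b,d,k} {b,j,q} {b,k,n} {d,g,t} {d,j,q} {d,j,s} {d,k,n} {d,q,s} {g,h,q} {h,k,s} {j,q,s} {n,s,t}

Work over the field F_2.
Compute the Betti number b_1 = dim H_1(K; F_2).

b_1=13

n_0=10 n_1=33 n_2=12  [Z2]
∂1: piv[bd,bg,bh,bj,bk,bn,bq,ds,dt] rk=9  ker:dg,dj,dk,dn,dq,gh,gk,gq,gt,hj,hk,hq,hs,jk,jn,jq,js,kn,ks,kt,ns,nt,qs,st
∂2: piv[bdk,bjq,bkn,dgt,djq,djs,dkn,dqs,ghq,hks,nst] rk=11  ker:jqs
b_1=(33−9)−11=13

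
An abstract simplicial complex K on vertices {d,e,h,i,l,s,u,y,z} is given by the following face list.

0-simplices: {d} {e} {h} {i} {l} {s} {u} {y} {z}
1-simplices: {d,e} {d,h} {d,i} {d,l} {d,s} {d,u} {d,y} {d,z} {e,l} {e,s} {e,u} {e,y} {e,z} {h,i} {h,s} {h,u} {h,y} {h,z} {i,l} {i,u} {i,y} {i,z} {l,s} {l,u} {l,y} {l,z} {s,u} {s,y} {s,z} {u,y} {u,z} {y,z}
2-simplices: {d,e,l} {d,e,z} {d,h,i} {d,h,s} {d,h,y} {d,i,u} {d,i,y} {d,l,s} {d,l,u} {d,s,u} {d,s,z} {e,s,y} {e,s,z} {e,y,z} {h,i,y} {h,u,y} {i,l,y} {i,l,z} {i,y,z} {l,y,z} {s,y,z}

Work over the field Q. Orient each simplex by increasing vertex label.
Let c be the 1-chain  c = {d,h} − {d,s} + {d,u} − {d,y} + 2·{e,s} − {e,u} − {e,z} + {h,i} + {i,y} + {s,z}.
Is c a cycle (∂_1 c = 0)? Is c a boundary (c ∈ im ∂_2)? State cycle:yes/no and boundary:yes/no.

cycle:yes boundary:no

n_0=9 n_1=32 n_2=21  [Q]
∂1: piv[de,dh,di,dl,ds,du,dy,dz] rk=8  ker:el,es,eu,ey,ez,hi,hs,hu,hy,hz,il,iu,iy,iz,ls,lu,ly,lz,su,sy,sz,uy,uz,yz
∂2: piv[del,dez,dhi,dhs,dhy,diu,diy,dls,dlu,dsu,dsz,esy,esz,eyz,huy,ily,ilz,iyz] rk=18  ker:hiy,lyz,syz
∂1c = 0
c vs im∂2: residual ≠ 0 ⇒ not boundary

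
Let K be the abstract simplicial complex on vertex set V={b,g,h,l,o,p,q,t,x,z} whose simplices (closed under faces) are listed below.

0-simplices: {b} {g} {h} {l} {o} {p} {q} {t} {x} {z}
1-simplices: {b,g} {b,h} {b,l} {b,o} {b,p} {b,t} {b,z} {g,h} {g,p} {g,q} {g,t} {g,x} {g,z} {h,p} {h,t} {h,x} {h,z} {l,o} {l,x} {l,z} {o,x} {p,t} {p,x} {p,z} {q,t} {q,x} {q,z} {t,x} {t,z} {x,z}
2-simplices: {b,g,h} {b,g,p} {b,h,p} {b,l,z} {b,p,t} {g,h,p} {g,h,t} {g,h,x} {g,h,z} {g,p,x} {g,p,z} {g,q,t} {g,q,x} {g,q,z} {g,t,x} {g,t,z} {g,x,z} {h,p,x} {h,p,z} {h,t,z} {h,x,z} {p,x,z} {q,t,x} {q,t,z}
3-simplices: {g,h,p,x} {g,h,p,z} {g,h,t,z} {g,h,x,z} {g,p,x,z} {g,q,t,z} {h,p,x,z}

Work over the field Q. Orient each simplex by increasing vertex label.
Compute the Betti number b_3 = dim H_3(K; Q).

n_0=10 n_1=30 n_2=24 n_3=7  [Q]
∂1: piv[bg,bh,bl,bo,bp,bt,bz,gq,gx] rk=9  ker:gh,gp,gt,gz,hp,ht,hx,hz,lo,lx,lz,ox,pt,px,pz,qt,qx,qz,tx,tz,xz
∂2: piv[bgh,bgp,bhp,blz,bpt,ght,ghx,ghz,gpx,gpz,gqt,gqx,gqz,gtx,gtz,gxz] rk=16  ker:ghp,hpx,hpz,htz,hxz,pxz,qtx,qtz
∂3: piv[ghpx,ghpz,ghtz,ghxz,gpxz,gqtz] rk=6  ker:hpxz
b_3=(7−6)−0=1

b_3=1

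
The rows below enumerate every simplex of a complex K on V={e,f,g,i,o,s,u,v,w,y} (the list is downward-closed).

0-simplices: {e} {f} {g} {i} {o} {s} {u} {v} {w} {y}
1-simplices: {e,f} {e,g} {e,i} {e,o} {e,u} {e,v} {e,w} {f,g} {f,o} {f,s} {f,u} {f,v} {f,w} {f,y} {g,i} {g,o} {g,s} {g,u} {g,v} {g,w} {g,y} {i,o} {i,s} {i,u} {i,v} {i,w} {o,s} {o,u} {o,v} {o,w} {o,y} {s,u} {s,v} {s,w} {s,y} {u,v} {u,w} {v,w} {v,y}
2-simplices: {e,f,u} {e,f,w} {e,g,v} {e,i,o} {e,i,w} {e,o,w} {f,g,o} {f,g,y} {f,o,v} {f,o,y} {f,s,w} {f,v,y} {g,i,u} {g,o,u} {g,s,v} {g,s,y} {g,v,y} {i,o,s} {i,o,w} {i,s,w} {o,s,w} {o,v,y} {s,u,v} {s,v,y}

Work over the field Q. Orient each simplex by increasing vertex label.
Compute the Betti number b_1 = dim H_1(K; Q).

n_0=10 n_1=39 n_2=24  [Q]
∂1: piv[ef,eg,ei,eo,eu,ev,ew,fs,fy] rk=9  ker:fg,fo,fu,fv,fw,gi,go,gs,gu,gv,gw,gy,io,is,iu,iv,iw,os,ou,ov,ow,oy,su,sv,sw,sy,uv,uw,vw,vy
∂2: piv[efu,efw,egv,eio,eiw,eow,fgo,fgy,fov,foy,fsw,fvy,giu,gou,gsv,gsy,gvy,ios,isw,suv] rk=20  ker:iow,osw,ovy,svy
b_1=(39−9)−20=10

b_1=10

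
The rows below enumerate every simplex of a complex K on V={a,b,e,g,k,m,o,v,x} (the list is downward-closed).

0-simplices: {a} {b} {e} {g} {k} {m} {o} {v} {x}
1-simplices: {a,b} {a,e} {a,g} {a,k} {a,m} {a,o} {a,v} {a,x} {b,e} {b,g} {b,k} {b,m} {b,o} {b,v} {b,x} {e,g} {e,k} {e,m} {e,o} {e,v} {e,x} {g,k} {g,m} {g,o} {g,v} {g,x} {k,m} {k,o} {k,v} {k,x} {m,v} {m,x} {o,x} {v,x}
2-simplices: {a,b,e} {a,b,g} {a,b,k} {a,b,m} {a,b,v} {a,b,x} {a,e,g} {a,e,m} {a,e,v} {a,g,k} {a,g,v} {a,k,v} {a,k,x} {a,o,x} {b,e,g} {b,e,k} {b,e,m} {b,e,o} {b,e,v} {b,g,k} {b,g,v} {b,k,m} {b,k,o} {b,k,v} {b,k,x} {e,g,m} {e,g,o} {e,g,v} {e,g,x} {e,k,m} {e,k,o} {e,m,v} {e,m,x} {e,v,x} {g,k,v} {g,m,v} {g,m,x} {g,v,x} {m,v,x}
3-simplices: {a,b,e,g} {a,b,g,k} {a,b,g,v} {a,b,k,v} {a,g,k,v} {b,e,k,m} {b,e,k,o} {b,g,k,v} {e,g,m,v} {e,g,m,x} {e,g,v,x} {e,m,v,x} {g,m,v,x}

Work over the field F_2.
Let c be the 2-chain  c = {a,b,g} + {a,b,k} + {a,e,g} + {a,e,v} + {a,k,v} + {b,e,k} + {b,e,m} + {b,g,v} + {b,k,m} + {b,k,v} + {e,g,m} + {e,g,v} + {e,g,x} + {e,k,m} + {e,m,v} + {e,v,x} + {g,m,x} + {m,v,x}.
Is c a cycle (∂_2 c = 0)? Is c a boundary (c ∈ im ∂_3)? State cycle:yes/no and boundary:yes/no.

cycle:yes boundary:no

n_0=9 n_1=34 n_2=39 n_3=13  [Z2]
∂1: piv[ab,ae,ag,ak,am,ao,av,ax] rk=8  ker:be,bg,bk,bm,bo,bv,bx,eg,ek,em,eo,ev,ex,gk,gm,go,gv,gx,km,ko,kv,kx,mv,mx,ox,vx
∂2: piv[abe,abg,abk,abm,abv,abx,aeg,aem,aev,agk,agv,akv,akx,aox,bek,beo,bkm,bko,egm,ego,egx,emv,emx,evx] rk=24  ker:beg,bem,bev,bgk,bgv,bkv,bkx,egv,ekm,eko,gkv,gmv,gmx,gvx,mvx
∂3: piv[abeg,abgk,abgv,abkv,agkv,bekm,beko,egmv,egmx,egvx,emvx] rk=11  ker:bgkv,gmvx
∂2c = 0
c vs im∂3: residual ≠ 0 ⇒ not boundary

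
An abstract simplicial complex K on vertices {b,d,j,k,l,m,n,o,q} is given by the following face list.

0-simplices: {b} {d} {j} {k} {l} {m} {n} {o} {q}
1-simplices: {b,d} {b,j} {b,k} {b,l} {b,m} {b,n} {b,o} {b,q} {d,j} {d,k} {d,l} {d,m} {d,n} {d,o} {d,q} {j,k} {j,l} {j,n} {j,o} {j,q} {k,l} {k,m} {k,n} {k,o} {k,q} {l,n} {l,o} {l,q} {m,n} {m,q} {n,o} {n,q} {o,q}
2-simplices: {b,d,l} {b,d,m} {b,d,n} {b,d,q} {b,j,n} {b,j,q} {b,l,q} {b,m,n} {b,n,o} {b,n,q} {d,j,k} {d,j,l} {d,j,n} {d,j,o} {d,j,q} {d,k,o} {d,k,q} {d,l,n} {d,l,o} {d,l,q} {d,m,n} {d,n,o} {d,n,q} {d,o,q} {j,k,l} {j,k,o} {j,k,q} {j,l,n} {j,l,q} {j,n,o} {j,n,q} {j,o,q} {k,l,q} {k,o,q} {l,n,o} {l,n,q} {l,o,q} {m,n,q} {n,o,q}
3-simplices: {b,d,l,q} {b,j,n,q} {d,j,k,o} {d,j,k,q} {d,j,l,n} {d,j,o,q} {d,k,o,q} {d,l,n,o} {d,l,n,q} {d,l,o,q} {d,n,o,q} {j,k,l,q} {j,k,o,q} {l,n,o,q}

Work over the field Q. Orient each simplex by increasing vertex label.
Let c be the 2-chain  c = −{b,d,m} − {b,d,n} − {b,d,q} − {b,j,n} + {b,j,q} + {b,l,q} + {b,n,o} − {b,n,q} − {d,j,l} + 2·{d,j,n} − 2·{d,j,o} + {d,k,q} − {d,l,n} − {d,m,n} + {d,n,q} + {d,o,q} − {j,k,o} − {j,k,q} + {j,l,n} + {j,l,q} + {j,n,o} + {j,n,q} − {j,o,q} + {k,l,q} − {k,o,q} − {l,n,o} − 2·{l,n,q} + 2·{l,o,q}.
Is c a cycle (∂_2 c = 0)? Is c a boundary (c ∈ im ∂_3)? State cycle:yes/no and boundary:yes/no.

cycle:no boundary:no

n_0=9 n_1=33 n_2=39 n_3=14  [Q]
∂1: piv[bd,bj,bk,bl,bm,bn,bo,bq] rk=8  ker:dj,dk,dl,dm,dn,do,dq,jk,jl,jn,jo,jq,kl,km,kn,ko,kq,ln,lo,lq,mn,mq,no,nq,oq
∂2: piv[bdl,bdm,bdn,bdq,bjn,bjq,blq,bmn,bno,bnq,djk,djl,djn,djo,dko,dkq,dln,dlo,dno,doq,jkl,mnq] rk=22  ker:djq,dlq,dmn,dnq,jko,jkq,jln,jlq,jno,jnq,joq,klq,koq,lno,lnq,loq,noq
∂3: piv[bdlq,bjnq,djko,djkq,djln,djoq,dkoq,dlno,dlnq,dloq,dnoq,jklq] rk=12  ker:jkoq,lnoq
∂2c = −3·{b,d} + {b,l} + {b,m} + 2·{b,n} − {b,o} − {d,j} + {d,k} − 2·{d,m} + 3·{d,o} − 4·{d,q} − 2·{j,k} + {j,l} + 2·{j,n} − 3·{j,o} + {j,q} + {k,l} − 2·{k,o} − 3·{l,n} + 3·{l,o} + 3·{l,q} − {m,n} + {n,o} − {n,q} + {o,q}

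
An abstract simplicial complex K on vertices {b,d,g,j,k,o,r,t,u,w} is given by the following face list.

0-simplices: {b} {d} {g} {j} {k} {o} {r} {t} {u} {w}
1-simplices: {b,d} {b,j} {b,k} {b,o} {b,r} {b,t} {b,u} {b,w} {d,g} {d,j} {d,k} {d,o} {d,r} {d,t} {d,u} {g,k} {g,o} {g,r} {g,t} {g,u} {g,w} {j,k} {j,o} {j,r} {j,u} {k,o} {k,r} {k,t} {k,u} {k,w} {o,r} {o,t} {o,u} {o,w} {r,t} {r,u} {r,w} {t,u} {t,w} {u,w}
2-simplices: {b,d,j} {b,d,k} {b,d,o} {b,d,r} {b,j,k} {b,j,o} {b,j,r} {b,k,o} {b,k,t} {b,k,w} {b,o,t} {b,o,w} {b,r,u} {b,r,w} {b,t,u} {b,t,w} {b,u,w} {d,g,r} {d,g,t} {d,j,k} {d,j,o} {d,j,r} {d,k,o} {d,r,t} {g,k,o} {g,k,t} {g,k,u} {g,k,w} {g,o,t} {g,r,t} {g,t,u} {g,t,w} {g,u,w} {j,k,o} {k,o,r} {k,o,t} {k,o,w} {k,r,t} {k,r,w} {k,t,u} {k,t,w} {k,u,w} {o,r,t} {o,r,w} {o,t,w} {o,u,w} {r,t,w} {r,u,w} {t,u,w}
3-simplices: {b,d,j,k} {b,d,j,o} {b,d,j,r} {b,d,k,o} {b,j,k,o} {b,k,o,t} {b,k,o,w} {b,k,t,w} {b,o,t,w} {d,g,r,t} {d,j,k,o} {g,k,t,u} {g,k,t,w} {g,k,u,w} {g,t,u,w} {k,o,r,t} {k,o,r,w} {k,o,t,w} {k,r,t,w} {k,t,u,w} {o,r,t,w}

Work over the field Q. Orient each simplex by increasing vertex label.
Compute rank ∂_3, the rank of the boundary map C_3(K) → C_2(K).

rank∂_3=17

n_0=10 n_1=40 n_2=49 n_3=21  [Q]
∂1: piv[bd,bj,bk,bo,br,bt,bu,bw,dg] rk=9  ker:dj,dk,do,dr,dt,du,gk,go,gr,gt,gu,gw,jk,jo,jr,ju,ko,kr,kt,ku,kw,or,ot,ou,ow,rt,ru,rw,tu,tw,uw
∂2: piv[bdj,bdk,bdo,bdr,bjk,bjo,bjr,bko,bkt,bkw,bot,bow,bru,brw,btu,btw,buw,dgr,dgt,drt,gko,gkt,gku,gkw,gtu,kor,krt,krw,ouw] rk=29  ker:djk,djo,djr,dko,got,grt,gtw,guw,jko,kot,kow,ktu,ktw,kuw,ort,orw,otw,rtw,ruw,tuw
∂3: piv[bdjk,bdjo,bdjr,bdko,bjko,bkot,bkow,bktw,botw,dgrt,gktu,gktw,gkuw,gtuw,kort,korw,krtw] rk=17  ker:djko,kotw,ktuw,ortw
rk∂_3=17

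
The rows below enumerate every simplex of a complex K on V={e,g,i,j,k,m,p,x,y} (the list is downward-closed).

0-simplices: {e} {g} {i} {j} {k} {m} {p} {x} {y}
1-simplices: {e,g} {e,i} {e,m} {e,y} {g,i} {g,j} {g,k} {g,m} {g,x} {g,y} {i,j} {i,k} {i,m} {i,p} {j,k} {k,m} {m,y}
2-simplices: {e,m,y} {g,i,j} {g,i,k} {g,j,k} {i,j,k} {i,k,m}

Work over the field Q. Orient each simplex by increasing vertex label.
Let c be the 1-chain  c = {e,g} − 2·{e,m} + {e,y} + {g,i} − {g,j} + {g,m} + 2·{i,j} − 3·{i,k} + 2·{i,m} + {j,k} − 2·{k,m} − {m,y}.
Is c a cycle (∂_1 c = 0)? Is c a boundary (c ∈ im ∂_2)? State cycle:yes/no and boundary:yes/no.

n_0=9 n_1=17 n_2=6  [Q]
∂1: piv[eg,ei,em,ey,gj,gk,gx,ip] rk=8  ker:gi,gm,gy,ij,ik,im,jk,km,my
∂2: piv[emy,gij,gik,gjk,ikm] rk=5  ker:ijk
∂1c = 0
c vs im∂2: residual ≠ 0 ⇒ not boundary

cycle:yes boundary:no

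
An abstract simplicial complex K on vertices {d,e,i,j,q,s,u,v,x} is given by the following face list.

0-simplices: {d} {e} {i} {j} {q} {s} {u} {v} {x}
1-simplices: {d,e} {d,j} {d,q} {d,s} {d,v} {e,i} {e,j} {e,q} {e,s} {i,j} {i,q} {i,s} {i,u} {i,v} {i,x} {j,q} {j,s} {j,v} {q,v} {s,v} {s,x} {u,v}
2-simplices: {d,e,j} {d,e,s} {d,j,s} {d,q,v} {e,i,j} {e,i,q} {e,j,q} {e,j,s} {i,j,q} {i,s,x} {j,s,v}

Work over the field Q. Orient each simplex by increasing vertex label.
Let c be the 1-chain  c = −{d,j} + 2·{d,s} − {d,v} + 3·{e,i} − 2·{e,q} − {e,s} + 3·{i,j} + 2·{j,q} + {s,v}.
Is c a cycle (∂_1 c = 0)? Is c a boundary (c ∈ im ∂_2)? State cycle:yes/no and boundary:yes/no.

cycle:yes boundary:no

n_0=9 n_1=22 n_2=11  [Q]
∂1: piv[de,dj,dq,ds,dv,ei,iu,ix] rk=8  ker:ej,eq,es,ij,iq,is,iv,jq,js,jv,qv,sv,sx,uv
∂2: piv[dej,des,djs,dqv,eij,eiq,ejq,isx,jsv] rk=9  ker:ejs,ijq
∂1c = 0
c vs im∂2: residual ≠ 0 ⇒ not boundary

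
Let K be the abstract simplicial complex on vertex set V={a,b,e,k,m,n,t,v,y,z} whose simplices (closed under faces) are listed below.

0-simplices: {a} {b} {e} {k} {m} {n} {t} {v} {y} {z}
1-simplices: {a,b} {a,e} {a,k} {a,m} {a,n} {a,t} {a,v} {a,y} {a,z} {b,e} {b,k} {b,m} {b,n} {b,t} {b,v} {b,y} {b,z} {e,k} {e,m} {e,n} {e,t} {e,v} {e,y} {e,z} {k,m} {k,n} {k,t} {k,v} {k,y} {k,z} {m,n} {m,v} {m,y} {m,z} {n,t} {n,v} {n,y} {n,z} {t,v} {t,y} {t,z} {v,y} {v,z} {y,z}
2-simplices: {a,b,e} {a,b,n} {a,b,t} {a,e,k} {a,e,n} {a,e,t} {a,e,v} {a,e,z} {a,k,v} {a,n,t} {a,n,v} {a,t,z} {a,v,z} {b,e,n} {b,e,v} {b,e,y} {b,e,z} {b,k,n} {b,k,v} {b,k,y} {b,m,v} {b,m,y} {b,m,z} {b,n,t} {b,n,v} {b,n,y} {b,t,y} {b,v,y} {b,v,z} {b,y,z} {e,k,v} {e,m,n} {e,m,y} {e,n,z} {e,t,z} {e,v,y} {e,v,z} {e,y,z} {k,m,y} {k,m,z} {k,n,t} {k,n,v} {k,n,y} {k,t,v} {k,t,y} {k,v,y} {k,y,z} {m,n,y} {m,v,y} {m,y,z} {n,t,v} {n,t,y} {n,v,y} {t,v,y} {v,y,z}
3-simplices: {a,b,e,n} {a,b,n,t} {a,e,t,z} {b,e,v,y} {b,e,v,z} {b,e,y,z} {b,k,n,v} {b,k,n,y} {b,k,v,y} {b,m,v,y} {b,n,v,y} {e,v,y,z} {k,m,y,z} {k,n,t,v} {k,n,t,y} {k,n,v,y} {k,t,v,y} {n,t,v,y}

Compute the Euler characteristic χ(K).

n_0=10 n_1=44 n_2=55 n_3=18
χ=+10−44+55−18=3

χ(K)=3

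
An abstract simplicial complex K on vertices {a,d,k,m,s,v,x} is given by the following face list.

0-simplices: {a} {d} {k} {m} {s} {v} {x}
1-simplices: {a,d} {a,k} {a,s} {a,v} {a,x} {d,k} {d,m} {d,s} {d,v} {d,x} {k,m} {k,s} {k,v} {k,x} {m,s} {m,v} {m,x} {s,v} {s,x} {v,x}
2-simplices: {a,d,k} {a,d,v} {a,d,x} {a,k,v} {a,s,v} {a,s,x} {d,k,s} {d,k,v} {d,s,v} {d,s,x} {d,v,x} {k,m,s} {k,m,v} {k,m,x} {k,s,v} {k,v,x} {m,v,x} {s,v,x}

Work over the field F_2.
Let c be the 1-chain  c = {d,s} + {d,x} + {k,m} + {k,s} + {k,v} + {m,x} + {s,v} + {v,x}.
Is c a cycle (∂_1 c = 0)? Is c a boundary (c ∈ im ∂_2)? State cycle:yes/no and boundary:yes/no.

cycle:no boundary:no

n_0=7 n_1=20 n_2=18  [Z2]
∂1: piv[ad,ak,as,av,ax,dm] rk=6  ker:dk,ds,dv,dx,km,ks,kv,kx,ms,mv,mx,sv,sx,vx
∂2: piv[adk,adv,adx,akv,asv,asx,dks,dsv,dvx,kms,kmv,kmx,kvx] rk=13  ker:dkv,dsx,ksv,mvx,svx
∂1c = {k} + {s} + {v} + {x}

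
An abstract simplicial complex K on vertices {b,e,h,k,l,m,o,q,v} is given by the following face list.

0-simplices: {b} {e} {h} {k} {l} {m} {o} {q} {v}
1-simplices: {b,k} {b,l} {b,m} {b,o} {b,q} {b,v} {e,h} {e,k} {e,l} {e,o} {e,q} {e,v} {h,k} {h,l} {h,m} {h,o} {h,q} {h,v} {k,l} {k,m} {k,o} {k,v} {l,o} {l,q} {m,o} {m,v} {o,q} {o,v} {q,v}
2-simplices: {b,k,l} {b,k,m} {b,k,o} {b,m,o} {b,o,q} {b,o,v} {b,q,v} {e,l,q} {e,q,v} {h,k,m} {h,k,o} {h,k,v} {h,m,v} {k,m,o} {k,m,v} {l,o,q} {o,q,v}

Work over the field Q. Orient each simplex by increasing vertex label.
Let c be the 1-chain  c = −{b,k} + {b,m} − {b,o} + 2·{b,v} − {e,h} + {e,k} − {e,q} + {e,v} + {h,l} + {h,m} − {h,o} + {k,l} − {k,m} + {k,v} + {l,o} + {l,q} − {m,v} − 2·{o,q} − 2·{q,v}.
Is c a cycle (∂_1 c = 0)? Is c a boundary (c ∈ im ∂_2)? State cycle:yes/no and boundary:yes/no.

cycle:no boundary:no

n_0=9 n_1=29 n_2=17  [Q]
∂1: piv[bk,bl,bm,bo,bq,bv,eh,ek] rk=8  ker:el,eo,eq,ev,hk,hl,hm,ho,hq,hv,kl,km,ko,kv,lo,lq,mo,mv,oq,ov,qv
∂2: piv[bkl,bkm,bko,bmo,boq,bov,bqv,elq,eqv,hkm,hko,hkv,hmv,loq] rk=14  ker:kmo,kmv,oqv
∂1c = −{b} − 2·{h} − {k} + 2·{m} + {o} + {v}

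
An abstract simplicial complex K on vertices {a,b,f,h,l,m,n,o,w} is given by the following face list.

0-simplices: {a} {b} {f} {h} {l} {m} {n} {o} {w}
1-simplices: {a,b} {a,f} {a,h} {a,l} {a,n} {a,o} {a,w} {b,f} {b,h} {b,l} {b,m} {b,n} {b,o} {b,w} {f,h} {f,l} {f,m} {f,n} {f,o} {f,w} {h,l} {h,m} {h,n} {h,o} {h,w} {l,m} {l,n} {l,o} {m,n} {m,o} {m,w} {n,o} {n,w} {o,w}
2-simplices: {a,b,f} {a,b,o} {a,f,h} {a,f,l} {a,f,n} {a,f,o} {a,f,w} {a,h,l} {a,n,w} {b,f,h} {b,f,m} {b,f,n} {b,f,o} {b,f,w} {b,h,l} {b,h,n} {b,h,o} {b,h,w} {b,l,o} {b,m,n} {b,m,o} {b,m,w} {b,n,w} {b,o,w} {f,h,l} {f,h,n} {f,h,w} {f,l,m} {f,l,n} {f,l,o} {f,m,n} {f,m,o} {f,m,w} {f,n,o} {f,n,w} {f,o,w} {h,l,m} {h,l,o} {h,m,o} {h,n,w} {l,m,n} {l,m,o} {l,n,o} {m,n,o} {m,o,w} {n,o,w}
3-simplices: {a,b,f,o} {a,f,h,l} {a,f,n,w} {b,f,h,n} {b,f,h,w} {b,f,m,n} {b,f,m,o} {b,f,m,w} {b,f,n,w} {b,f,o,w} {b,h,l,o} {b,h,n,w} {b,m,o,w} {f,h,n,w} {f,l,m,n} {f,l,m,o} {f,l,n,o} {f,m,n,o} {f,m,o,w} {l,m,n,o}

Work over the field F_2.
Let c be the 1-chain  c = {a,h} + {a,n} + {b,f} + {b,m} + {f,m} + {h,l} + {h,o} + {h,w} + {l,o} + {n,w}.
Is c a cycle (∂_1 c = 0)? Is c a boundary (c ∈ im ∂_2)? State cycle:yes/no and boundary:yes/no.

cycle:yes boundary:yes

n_0=9 n_1=34 n_2=46 n_3=20  [Z2]
∂1: piv[ab,af,ah,al,an,ao,aw,bm] rk=8  ker:bf,bh,bl,bn,bo,bw,fh,fl,fm,fn,fo,fw,hl,hm,hn,ho,hw,lm,ln,lo,mn,mo,mw,no,nw,ow
∂2: piv[abf,abo,afh,afl,afn,afo,afw,ahl,anw,bfh,bfm,bfn,bfw,bhl,bhn,bho,bhw,blo,bmn,bmo,bmw,bow,flm,fln,fno,hlm] rk=26  ker:bfo,bnw,fhl,fhn,fhw,flo,fmn,fmo,fmw,fnw,fow,hlo,hmo,hnw,lmn,lmo,lno,mno,mow,now
∂3: piv[abfo,afhl,afnw,bfhn,bfhw,bfmn,bfmo,bfmw,bfnw,bfow,bhlo,bhnw,bmow,flmn,flmo,flno,fmno] rk=17  ker:fhnw,fmow,lmno
∂1c = 0
c vs im∂2: reduces to 0 ⇒ boundary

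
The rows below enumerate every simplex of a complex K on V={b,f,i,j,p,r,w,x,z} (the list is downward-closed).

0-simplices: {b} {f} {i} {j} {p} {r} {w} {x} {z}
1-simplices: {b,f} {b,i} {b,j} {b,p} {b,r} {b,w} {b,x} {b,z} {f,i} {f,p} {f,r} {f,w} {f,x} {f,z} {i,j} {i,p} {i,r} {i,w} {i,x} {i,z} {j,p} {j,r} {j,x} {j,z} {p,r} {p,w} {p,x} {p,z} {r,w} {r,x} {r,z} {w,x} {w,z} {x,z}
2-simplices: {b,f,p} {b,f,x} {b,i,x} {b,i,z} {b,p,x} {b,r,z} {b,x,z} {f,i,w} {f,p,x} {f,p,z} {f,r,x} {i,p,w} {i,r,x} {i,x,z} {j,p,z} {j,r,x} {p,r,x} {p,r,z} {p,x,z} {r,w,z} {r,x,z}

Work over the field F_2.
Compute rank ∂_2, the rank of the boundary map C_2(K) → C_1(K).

rank∂_2=18

n_0=9 n_1=34 n_2=21  [Z2]
∂1: piv[bf,bi,bj,bp,br,bw,bx,bz] rk=8  ker:fi,fp,fr,fw,fx,fz,ij,ip,ir,iw,ix,iz,jp,jr,jx,jz,pr,pw,px,pz,rw,rx,rz,wx,wz,xz
∂2: piv[bfp,bfx,bix,biz,bpx,brz,bxz,fiw,fpz,frx,ipw,irx,jpz,jrx,prx,prz,pxz,rwz] rk=18  ker:fpx,ixz,rxz
rk∂_2=18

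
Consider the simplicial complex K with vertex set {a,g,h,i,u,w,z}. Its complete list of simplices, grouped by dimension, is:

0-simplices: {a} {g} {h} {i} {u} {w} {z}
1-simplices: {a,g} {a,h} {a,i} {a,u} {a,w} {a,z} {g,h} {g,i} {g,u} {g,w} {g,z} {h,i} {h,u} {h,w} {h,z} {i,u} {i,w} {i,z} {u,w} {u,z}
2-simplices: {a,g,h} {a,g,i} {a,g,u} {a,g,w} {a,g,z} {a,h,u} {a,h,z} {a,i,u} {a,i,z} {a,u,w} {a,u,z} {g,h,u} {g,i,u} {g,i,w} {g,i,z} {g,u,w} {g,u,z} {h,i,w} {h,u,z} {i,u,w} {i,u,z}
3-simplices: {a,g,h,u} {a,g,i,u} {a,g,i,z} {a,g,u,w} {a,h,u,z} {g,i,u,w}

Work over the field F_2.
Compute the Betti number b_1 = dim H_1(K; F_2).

b_1=1

n_0=7 n_1=20 n_2=21 n_3=6  [Z2]
∂1: piv[ag,ah,ai,au,aw,az] rk=6  ker:gh,gi,gu,gw,gz,hi,hu,hw,hz,iu,iw,iz,uw,uz
∂2: piv[agh,agi,agu,agw,agz,ahu,ahz,aiu,aiz,auw,auz,giw,hiw] rk=13  ker:ghu,giu,giz,guw,guz,huz,iuw,iuz
∂3: piv[aghu,agiu,agiz,aguw,ahuz,giuw] rk=6
b_1=(20−6)−13=1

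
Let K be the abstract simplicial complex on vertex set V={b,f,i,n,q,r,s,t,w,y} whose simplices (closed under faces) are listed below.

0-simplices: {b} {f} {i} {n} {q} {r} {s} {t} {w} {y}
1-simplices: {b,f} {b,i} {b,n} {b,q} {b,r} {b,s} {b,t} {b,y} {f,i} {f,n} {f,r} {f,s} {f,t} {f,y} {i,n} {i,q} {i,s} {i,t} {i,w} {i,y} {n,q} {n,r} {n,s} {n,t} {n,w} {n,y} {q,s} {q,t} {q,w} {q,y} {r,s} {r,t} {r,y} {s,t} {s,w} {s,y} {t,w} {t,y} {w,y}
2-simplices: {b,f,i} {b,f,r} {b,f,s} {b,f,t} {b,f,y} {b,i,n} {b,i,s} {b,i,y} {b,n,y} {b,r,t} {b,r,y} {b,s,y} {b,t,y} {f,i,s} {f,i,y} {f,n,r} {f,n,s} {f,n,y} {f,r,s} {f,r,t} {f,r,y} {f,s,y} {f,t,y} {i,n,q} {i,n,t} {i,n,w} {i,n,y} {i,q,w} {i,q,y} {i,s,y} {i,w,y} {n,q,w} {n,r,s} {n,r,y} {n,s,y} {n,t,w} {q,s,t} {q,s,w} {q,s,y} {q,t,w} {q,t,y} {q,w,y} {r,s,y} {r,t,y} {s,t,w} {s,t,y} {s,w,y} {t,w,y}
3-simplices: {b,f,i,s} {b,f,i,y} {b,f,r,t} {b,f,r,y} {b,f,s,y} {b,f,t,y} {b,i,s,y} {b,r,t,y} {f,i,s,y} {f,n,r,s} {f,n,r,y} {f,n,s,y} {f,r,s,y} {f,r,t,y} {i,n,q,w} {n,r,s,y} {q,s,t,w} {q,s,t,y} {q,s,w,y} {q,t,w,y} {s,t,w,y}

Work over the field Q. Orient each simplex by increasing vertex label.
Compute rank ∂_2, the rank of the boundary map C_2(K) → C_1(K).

rank∂_2=29

n_0=10 n_1=39 n_2=48 n_3=21  [Q]
∂1: piv[bf,bi,bn,bq,br,bs,bt,by,iw] rk=9  ker:fi,fn,fr,fs,ft,fy,in,iq,is,it,iy,nq,nr,ns,nt,nw,ny,qs,qt,qw,qy,rs,rt,ry,st,sw,sy,tw,ty,wy
∂2: piv[bfi,bfr,bfs,bft,bfy,bin,bis,biy,bny,brt,bry,bsy,bty,fnr,fns,fny,frs,inq,int,inw,iqw,iqy,iwy,ntw,qst,qsw,qsy,qtw,qty] rk=29  ker:fis,fiy,frt,fry,fsy,fty,iny,isy,nqw,nrs,nry,nsy,qwy,rsy,rty,stw,sty,swy,twy
∂3: piv[bfis,bfiy,bfrt,bfry,bfsy,bfty,bisy,brty,fnrs,fnry,fnsy,frsy,inqw,qstw,qsty,qswy,qtwy] rk=17  ker:fisy,frty,nrsy,stwy
rk∂_2=29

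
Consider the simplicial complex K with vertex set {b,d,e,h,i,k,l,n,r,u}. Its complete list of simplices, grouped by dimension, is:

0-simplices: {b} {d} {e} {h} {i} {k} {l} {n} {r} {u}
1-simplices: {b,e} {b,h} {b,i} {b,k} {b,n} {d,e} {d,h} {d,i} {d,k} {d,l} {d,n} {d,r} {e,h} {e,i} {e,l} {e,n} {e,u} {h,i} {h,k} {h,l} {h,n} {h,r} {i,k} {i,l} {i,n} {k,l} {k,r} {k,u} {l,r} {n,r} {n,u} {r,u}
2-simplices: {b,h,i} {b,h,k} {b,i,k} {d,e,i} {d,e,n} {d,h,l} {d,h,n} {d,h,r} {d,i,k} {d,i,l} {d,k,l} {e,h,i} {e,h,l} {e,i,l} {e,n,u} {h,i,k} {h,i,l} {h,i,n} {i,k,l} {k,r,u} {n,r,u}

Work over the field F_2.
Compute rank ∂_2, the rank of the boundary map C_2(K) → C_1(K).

rank∂_2=18

n_0=10 n_1=32 n_2=21  [Z2]
∂1: piv[be,bh,bi,bk,bn,de,dl,dr,eu] rk=9  ker:dh,di,dk,dn,eh,ei,el,en,hi,hk,hl,hn,hr,ik,il,in,kl,kr,ku,lr,nr,nu,ru
∂2: piv[bhi,bhk,bik,dei,den,dhl,dhn,dhr,dik,dil,dkl,ehi,ehl,eil,enu,hin,kru,nru] rk=18  ker:hik,hil,ikl
rk∂_2=18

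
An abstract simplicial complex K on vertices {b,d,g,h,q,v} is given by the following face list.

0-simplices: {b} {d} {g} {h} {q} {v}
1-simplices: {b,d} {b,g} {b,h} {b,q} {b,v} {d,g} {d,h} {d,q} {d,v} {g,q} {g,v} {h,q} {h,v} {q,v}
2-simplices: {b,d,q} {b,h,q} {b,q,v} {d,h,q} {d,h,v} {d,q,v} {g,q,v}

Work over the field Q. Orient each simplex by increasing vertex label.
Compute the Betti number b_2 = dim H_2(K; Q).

b_2=0

n_0=6 n_1=14 n_2=7  [Q]
∂1: piv[bd,bg,bh,bq,bv] rk=5  ker:dg,dh,dq,dv,gq,gv,hq,hv,qv
∂2: piv[bdq,bhq,bqv,dhq,dhv,dqv,gqv] rk=7
b_2=(7−7)−0=0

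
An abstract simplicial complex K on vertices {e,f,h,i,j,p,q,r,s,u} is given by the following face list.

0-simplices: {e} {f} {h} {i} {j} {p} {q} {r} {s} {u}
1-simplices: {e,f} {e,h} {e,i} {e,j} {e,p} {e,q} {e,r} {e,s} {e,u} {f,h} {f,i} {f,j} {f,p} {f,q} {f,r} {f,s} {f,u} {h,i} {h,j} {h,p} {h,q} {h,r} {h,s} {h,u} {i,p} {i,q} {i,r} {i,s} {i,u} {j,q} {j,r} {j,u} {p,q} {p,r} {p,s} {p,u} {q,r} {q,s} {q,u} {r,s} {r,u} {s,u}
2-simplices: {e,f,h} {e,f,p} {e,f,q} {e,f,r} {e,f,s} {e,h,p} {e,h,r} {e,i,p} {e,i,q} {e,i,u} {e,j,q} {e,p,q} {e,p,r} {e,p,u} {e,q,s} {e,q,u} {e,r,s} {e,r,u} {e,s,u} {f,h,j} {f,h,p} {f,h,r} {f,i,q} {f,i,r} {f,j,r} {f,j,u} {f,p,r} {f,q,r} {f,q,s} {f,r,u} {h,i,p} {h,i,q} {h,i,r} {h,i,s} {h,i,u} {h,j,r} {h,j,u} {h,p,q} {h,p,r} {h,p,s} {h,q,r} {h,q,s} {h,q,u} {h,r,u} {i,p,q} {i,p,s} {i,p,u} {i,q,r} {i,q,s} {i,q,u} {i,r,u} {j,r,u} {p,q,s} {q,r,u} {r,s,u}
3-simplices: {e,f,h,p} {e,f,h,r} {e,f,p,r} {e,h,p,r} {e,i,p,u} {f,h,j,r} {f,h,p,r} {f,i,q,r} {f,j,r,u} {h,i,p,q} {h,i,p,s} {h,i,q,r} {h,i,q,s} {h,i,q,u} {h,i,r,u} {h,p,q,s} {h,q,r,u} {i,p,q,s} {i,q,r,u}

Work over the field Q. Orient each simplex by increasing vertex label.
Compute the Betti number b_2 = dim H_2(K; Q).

n_0=10 n_1=42 n_2=55 n_3=19  [Q]
∂1: piv[ef,eh,ei,ej,ep,eq,er,es,eu] rk=9  ker:fh,fi,fj,fp,fq,fr,fs,fu,hi,hj,hp,hq,hr,hs,hu,ip,iq,ir,is,iu,jq,jr,ju,pq,pr,ps,pu,qr,qs,qu,rs,ru,su
∂2: piv[efh,efp,efq,efr,efs,ehp,ehr,eip,eiq,eiu,ejq,epq,epr,epu,eqs,equ,ers,eru,esu,fhj,fiq,fir,fjr,fju,fqr,fru,hip,hiq,his,hiu,hps,hqs] rk=32  ker:fhp,fhr,fpr,fqs,hir,hjr,hju,hpq,hpr,hqr,hqu,hru,ipq,ips,ipu,iqr,iqs,iqu,iru,jru,pqs,qru,rsu
∂3: piv[efhp,efhr,efpr,ehpr,eipu,fhjr,fiqr,fjru,hipq,hips,hiqr,hiqs,hiqu,hiru,hpqs,hqru] rk=16  ker:fhpr,ipqs,iqru
b_2=(55−32)−16=7

b_2=7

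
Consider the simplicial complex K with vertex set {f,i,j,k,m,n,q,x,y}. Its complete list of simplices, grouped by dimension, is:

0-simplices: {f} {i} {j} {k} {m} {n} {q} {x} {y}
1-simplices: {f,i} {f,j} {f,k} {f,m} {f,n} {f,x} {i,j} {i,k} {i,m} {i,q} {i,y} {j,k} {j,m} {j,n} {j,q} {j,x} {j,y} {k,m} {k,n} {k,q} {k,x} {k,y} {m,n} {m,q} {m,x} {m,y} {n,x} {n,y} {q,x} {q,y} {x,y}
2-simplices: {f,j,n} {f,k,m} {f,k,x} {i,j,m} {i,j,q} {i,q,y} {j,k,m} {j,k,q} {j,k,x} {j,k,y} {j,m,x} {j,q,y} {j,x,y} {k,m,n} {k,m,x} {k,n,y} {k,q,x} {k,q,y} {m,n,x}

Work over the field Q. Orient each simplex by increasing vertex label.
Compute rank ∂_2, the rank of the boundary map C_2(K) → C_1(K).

rank∂_2=17

n_0=9 n_1=31 n_2=19  [Q]
∂1: piv[fi,fj,fk,fm,fn,fx,iq,iy] rk=8  ker:ij,ik,im,jk,jm,jn,jq,jx,jy,km,kn,kq,kx,ky,mn,mq,mx,my,nx,ny,qx,qy,xy
∂2: piv[fjn,fkm,fkx,ijm,ijq,iqy,jkm,jkq,jkx,jky,jmx,jqy,jxy,kmn,kny,kqx,mnx] rk=17  ker:kmx,kqy
rk∂_2=17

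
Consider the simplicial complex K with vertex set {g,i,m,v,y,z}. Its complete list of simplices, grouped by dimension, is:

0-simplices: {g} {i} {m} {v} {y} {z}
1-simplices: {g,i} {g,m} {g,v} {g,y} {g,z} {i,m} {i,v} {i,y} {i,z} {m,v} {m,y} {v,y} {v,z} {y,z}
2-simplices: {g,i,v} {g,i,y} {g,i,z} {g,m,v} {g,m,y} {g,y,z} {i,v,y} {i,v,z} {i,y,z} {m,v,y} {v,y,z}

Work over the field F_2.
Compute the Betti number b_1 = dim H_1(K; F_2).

b_1=1

n_0=6 n_1=14 n_2=11  [Z2]
∂1: piv[gi,gm,gv,gy,gz] rk=5  ker:im,iv,iy,iz,mv,my,vy,vz,yz
∂2: piv[giv,giy,giz,gmv,gmy,gyz,ivy,ivz] rk=8  ker:iyz,mvy,vyz
b_1=(14−5)−8=1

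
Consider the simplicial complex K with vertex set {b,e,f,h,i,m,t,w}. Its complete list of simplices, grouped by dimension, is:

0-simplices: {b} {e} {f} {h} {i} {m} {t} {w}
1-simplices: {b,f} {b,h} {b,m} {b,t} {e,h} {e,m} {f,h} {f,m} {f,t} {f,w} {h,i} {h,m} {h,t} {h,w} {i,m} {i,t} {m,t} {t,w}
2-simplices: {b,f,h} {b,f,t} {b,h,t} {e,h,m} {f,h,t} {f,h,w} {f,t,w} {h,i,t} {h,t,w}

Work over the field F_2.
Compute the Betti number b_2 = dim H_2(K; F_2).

b_2=2

n_0=8 n_1=18 n_2=9  [Z2]
∂1: piv[bf,bh,bm,bt,eh,fw,hi] rk=7  ker:em,fh,fm,ft,hm,ht,hw,im,it,mt,tw
∂2: piv[bfh,bft,bht,ehm,fhw,ftw,hit] rk=7  ker:fht,htw
b_2=(9−7)−0=2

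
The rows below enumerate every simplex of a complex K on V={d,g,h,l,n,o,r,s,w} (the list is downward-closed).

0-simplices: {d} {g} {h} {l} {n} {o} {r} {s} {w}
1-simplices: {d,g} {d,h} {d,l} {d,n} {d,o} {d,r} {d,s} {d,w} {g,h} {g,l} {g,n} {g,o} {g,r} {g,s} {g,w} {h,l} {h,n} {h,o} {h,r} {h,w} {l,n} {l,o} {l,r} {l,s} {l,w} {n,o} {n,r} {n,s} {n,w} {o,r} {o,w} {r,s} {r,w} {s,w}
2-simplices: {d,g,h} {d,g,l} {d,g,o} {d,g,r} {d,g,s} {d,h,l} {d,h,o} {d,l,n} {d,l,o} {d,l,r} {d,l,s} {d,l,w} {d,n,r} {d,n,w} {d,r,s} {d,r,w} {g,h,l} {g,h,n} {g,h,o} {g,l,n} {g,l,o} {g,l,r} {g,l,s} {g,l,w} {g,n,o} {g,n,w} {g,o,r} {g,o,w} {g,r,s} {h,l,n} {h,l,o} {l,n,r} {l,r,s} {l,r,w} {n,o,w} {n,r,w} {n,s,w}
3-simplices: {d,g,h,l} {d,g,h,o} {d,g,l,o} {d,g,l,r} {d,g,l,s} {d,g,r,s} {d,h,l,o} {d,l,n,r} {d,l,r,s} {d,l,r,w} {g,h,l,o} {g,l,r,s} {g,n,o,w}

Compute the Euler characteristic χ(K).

n_0=9 n_1=34 n_2=37 n_3=13
χ=+9−34+37−13=-1

χ(K)=-1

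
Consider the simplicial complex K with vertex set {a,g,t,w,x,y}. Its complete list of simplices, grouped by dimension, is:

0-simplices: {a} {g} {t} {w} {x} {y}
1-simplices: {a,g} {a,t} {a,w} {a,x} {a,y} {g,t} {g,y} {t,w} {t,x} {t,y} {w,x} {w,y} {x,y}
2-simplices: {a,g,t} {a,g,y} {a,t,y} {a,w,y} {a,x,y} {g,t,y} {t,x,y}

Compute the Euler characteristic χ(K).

χ(K)=0

n_0=6 n_1=13 n_2=7
χ=+6−13+7=0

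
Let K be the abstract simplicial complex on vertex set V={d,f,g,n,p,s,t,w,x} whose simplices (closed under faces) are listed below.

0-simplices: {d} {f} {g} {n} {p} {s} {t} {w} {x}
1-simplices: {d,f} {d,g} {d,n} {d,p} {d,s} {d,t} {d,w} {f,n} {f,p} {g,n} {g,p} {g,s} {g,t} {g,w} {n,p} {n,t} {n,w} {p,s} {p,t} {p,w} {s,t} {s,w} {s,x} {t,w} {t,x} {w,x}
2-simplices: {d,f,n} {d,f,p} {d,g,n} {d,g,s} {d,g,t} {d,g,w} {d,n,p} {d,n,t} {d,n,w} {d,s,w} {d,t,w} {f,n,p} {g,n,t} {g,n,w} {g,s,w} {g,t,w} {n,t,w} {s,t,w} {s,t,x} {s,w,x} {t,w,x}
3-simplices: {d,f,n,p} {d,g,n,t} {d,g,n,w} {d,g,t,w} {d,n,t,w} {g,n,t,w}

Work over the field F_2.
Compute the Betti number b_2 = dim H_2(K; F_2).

b_2=2

n_0=9 n_1=26 n_2=21 n_3=6  [Z2]
∂1: piv[df,dg,dn,dp,ds,dt,dw,sx] rk=8  ker:fn,fp,gn,gp,gs,gt,gw,np,nt,nw,ps,pt,pw,st,sw,tw,tx,wx
∂2: piv[dfn,dfp,dgn,dgs,dgt,dgw,dnp,dnt,dnw,dsw,dtw,stw,stx,swx] rk=14  ker:fnp,gnt,gnw,gsw,gtw,ntw,twx
∂3: piv[dfnp,dgnt,dgnw,dgtw,dntw] rk=5  ker:gntw
b_2=(21−14)−5=2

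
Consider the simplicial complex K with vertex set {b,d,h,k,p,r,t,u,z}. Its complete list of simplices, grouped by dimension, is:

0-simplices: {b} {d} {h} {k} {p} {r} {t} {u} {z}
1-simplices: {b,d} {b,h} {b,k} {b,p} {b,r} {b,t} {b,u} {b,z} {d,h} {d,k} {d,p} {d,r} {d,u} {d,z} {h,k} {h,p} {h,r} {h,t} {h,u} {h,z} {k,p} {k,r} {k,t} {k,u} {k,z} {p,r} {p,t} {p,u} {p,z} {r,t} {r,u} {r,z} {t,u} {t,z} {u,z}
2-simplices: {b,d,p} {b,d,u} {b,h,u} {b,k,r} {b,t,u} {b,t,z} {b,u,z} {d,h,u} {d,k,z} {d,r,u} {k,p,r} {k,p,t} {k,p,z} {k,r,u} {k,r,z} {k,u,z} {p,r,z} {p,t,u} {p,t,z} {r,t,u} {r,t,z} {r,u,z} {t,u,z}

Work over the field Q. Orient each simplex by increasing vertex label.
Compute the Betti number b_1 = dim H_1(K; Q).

b_1=8

n_0=9 n_1=35 n_2=23  [Q]
∂1: piv[bd,bh,bk,bp,br,bt,bu,bz] rk=8  ker:dh,dk,dp,dr,du,dz,hk,hp,hr,ht,hu,hz,kp,kr,kt,ku,kz,pr,pt,pu,pz,rt,ru,rz,tu,tz,uz
∂2: piv[bdp,bdu,bhu,bkr,btu,btz,buz,dhu,dkz,dru,kpr,kpt,kpz,kru,krz,kuz,ptu,ptz,rtu] rk=19  ker:prz,rtz,ruz,tuz
b_1=(35−8)−19=8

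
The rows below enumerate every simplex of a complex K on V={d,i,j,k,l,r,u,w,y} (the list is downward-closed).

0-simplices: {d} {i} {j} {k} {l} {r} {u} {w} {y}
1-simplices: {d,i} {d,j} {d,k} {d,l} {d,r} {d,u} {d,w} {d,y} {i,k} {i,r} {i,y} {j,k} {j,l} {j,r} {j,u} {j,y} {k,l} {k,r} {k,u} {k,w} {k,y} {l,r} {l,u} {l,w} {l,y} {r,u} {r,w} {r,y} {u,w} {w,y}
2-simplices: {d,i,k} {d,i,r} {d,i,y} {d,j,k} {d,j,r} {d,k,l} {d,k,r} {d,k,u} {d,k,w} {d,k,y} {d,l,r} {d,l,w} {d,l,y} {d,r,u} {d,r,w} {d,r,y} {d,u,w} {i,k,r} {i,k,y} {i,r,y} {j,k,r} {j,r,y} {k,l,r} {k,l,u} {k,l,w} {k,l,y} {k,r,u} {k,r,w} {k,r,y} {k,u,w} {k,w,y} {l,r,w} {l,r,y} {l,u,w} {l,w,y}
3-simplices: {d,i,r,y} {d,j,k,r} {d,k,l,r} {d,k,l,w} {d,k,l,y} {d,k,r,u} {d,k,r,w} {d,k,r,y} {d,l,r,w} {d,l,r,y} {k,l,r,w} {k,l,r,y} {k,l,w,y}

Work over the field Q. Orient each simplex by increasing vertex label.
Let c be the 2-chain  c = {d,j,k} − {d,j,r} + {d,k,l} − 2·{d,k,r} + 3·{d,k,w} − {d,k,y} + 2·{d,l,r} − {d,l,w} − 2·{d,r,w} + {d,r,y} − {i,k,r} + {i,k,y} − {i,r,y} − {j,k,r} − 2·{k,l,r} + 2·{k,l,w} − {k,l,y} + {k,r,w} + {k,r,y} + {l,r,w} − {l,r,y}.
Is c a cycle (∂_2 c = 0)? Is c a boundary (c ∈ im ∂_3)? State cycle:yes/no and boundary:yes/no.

cycle:yes boundary:no

n_0=9 n_1=30 n_2=35 n_3=13  [Q]
∂1: piv[di,dj,dk,dl,dr,du,dw,dy] rk=8  ker:ik,ir,iy,jk,jl,jr,ju,jy,kl,kr,ku,kw,ky,lr,lu,lw,ly,ru,rw,ry,uw,wy
∂2: piv[dik,dir,diy,djk,djr,dkl,dkr,dku,dkw,dky,dlr,dlw,dly,dru,drw,dry,duw,jry,klu,kwy] rk=20  ker:ikr,iky,iry,jkr,klr,klw,kly,kru,krw,kry,kuw,lrw,lry,luw,lwy
∂3: piv[diry,djkr,dklr,dklw,dkly,dkru,dkrw,dkry,dlrw,dlry,klwy] rk=11  ker:klrw,klry
∂2c = 0
c vs im∂3: residual ≠ 0 ⇒ not boundary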